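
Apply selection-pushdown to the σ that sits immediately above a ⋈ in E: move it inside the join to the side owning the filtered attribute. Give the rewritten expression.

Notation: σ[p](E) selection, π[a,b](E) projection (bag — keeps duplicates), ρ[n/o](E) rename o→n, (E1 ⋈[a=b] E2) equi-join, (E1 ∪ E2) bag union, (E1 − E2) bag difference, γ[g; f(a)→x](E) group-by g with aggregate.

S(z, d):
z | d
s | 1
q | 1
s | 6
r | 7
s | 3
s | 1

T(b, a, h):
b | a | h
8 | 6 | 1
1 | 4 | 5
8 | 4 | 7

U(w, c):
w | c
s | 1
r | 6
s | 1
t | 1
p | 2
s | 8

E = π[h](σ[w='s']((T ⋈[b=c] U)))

σ filters on w, owned by the right side.
E' = π[h]((T ⋈[b=c] σ[w='s'](U)))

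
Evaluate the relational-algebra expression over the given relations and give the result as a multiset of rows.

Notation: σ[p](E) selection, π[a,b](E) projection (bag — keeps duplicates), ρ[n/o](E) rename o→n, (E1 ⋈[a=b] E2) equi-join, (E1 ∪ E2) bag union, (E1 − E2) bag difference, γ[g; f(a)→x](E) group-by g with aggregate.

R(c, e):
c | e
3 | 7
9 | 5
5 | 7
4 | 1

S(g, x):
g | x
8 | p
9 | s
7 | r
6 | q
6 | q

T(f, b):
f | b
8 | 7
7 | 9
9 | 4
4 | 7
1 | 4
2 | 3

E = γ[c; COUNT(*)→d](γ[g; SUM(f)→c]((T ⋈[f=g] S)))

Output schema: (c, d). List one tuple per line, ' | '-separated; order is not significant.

Row counts bottom-up:
  T → 6
  S → 5
  (T ⋈[f=g] S) → 3
  γ[g; SUM(f)→c]((T ⋈[f=g] S)) → 3
  γ[c; COUNT(*)→d](γ[g; SUM(f)→c]((T ⋈[f=g] S))) → 3

== RESULT ==
c | d
7 | 1
8 | 1
9 | 1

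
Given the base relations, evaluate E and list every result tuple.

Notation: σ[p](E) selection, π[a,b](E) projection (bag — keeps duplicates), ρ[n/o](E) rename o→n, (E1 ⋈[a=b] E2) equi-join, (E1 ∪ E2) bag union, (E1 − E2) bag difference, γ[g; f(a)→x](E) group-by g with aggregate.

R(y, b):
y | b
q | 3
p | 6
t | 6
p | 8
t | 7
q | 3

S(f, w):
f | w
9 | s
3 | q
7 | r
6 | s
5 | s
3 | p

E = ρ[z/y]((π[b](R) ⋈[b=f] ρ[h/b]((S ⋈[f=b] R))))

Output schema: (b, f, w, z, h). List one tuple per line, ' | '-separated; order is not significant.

Subexpression sizes:
  R → 6
  π[b](R) → 6
  S → 6
  R → 6
  (S ⋈[f=b] R) → 7
  ρ[h/b]((S ⋈[f=b] R)) → 7
  (π[b](R) ⋈[b=f] ρ[h/b]((S ⋈[f=b] R))) → 13
  ρ[z/y]((π[b](R) ⋈[b=f] ρ[h/b]((S ⋈[f=b] R)))) → 13

== RESULT ==
b | f | w | z | h
3 | 3 | p | q | 3
3 | 3 | p | q | 3
3 | 3 | p | q | 3
3 | 3 | p | q | 3
3 | 3 | q | q | 3
3 | 3 | q | q | 3
3 | 3 | q | q | 3
3 | 3 | q | q | 3
6 | 6 | s | p | 6
6 | 6 | s | p | 6
6 | 6 | s | t | 6
6 | 6 | s | t | 6
7 | 7 | r | t | 7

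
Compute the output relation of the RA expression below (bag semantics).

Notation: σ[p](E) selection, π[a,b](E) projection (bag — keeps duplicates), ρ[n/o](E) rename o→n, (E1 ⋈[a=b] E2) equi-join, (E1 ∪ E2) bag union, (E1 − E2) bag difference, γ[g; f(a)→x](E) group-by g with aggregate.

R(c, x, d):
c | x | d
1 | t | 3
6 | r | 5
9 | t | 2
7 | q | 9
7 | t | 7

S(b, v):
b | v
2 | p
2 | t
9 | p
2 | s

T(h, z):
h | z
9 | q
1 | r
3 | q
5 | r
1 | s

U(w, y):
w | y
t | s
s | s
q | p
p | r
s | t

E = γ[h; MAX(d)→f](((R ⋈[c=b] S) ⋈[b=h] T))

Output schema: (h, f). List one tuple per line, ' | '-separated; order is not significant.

Per-node cardinality:
  R → 5
  S → 4
  (R ⋈[c=b] S) → 1
  T → 5
  ((R ⋈[c=b] S) ⋈[b=h] T) → 1
  γ[h; MAX(d)→f](((R ⋈[c=b] S) ⋈[b=h] T)) → 1

== RESULT ==
h | f
9 | 2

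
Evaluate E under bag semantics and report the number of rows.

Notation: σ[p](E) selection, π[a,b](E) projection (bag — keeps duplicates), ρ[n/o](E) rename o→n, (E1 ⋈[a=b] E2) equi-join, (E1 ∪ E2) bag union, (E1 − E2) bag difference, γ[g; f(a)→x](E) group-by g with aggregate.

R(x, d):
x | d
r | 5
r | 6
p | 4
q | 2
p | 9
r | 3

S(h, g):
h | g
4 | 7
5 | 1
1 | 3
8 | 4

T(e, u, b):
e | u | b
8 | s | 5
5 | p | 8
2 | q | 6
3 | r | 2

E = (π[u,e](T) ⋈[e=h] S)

Per-node cardinality:
  T → 4
  π[u,e](T) → 4
  S → 4
  (π[u,e](T) ⋈[e=h] S) → 2

|E| = 2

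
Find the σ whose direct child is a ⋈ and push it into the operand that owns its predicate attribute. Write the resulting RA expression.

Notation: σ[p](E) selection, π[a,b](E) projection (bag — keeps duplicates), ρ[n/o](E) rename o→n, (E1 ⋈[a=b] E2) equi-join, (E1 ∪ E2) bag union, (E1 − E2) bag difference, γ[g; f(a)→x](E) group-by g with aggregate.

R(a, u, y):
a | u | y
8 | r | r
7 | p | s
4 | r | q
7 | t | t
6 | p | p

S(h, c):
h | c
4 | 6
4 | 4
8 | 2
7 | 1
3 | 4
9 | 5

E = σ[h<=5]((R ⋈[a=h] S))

σ filters on h, owned by the right side.
E' = (R ⋈[a=h] σ[h<=5](S))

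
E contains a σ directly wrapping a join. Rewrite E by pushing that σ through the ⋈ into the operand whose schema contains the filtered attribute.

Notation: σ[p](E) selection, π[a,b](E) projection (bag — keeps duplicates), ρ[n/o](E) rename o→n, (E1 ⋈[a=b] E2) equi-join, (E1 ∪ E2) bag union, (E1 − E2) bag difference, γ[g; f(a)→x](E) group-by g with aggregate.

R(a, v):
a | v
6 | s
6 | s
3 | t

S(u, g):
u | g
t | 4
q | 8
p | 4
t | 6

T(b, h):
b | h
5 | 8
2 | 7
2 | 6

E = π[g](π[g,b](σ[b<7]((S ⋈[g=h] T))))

σ filters on b, owned by the right side.
E' = π[g](π[g,b]((S ⋈[g=h] σ[b<7](T))))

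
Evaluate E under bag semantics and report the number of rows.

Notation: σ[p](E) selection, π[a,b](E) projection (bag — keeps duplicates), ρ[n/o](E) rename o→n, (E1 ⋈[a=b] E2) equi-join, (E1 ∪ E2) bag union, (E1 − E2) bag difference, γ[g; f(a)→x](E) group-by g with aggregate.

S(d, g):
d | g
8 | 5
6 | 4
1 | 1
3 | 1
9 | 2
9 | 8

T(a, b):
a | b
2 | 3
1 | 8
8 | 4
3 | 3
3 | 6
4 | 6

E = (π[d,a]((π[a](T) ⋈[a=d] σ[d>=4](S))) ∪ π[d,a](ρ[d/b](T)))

Row counts bottom-up:
  T → 6
  π[a](T) → 6
  S → 6
  σ[d>=4](S) → 4
  (π[a](T) ⋈[a=d] σ[d>=4](S)) → 1
  π[d,a]((π[a](T) ⋈[a=d] σ[d>=4](S))) → 1
  T → 6
  ρ[d/b](T) → 6
  π[d,a](ρ[d/b](T)) → 6
  (π[d,a]((π[a](T) ⋈[a=d] σ[d>=4](S))) ∪ π[d,a](ρ[d/b](T))) → 7

|E| = 7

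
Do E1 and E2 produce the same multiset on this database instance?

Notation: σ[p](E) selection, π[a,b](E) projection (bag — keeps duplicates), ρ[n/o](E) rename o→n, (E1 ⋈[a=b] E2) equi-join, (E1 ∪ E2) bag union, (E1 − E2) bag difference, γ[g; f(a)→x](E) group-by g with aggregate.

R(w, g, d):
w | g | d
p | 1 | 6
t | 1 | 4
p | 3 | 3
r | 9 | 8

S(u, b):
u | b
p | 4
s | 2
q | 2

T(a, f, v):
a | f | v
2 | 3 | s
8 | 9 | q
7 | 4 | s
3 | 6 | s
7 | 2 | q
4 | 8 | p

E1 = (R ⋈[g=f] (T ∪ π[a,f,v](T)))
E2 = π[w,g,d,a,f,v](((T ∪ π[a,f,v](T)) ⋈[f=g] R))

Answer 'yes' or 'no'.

E1 stepwise |·|:
  R → 4
  T → 6
  T → 6
  π[a,f,v](T) → 6
  (T ∪ π[a,f,v](T)) → 12
  (R ⋈[g=f] (T ∪ π[a,f,v](T))) → 4
E2 stepwise |·|:
  T → 6
  T → 6
  π[a,f,v](T) → 6
  (T ∪ π[a,f,v](T)) → 12
  R → 4
  ((T ∪ π[a,f,v](T)) ⋈[f=g] R) → 4
  π[w,g,d,a,f,v](((T ∪ π[a,f,v](T)) ⋈[f=g] R)) → 4

E1 and E2 produce the same multiset:
w | g | d | a | f | v
p | 3 | 3 | 2 | 3 | s
p | 3 | 3 | 2 | 3 | s
r | 9 | 8 | 8 | 9 | q
r | 9 | 8 | 8 | 9 | q

yes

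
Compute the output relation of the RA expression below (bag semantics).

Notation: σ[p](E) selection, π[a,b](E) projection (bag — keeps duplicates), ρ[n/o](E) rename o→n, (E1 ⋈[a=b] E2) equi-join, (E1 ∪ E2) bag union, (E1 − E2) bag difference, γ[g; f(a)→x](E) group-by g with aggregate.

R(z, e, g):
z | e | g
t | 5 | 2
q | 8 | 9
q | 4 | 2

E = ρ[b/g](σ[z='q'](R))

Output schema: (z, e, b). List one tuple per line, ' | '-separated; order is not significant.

Per-node cardinality:
  R → 3
  σ[z='q'](R) → 2
  ρ[b/g](σ[z='q'](R)) → 2

== RESULT ==
z | e | b
q | 4 | 2
q | 8 | 9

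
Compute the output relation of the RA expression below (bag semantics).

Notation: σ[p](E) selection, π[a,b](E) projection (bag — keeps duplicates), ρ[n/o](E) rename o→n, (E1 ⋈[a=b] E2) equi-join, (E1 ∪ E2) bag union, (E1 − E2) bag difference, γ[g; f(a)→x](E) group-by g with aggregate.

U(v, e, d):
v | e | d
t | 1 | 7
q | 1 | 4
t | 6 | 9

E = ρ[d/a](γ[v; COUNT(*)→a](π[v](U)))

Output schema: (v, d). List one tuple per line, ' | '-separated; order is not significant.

Row counts bottom-up:
  U → 3
  π[v](U) → 3
  γ[v; COUNT(*)→a](π[v](U)) → 2
  ρ[d/a](γ[v; COUNT(*)→a](π[v](U))) → 2

== RESULT ==
v | d
q | 1
t | 2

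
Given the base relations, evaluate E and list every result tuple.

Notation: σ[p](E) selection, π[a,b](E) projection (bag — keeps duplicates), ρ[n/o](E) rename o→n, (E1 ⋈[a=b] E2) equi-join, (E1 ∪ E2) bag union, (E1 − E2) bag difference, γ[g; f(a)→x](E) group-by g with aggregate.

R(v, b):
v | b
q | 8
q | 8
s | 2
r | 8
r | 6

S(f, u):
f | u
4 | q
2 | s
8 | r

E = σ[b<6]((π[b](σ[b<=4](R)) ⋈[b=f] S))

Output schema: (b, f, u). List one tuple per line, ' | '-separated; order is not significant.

Row counts bottom-up:
  R → 5
  σ[b<=4](R) → 1
  π[b](σ[b<=4](R)) → 1
  S → 3
  (π[b](σ[b<=4](R)) ⋈[b=f] S) → 1
  σ[b<6]((π[b](σ[b<=4](R)) ⋈[b=f] S)) → 1

== RESULT ==
b | f | u
2 | 2 | s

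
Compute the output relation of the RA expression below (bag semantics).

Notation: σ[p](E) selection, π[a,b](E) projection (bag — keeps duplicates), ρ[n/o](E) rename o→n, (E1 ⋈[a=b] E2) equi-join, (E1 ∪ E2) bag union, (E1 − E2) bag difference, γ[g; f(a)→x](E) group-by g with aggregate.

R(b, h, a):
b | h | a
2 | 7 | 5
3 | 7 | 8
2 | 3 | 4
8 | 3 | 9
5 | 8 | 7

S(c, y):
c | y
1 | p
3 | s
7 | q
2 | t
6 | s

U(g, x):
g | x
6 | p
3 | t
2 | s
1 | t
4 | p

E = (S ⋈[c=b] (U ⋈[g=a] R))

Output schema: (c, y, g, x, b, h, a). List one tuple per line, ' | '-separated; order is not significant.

Subexpression sizes:
  S → 5
  U → 5
  R → 5
  (U ⋈[g=a] R) → 1
  (S ⋈[c=b] (U ⋈[g=a] R)) → 1

== RESULT ==
c | y | g | x | b | h | a
2 | t | 4 | p | 2 | 3 | 4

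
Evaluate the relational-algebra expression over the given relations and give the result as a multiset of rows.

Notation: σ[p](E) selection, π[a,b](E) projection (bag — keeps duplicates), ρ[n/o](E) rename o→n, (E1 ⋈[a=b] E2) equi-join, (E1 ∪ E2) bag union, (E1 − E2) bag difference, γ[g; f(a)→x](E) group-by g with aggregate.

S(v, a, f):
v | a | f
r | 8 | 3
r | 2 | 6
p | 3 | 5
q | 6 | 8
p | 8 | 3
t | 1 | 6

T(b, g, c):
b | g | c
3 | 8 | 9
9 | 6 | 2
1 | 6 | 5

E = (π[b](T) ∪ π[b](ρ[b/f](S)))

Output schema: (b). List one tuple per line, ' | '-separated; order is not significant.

Stepwise |·|:
  T → 3
  π[b](T) → 3
  S → 6
  ρ[b/f](S) → 6
  π[b](ρ[b/f](S)) → 6
  (π[b](T) ∪ π[b](ρ[b/f](S))) → 9

== RESULT ==
b
1
3
3
3
5
6
6
8
9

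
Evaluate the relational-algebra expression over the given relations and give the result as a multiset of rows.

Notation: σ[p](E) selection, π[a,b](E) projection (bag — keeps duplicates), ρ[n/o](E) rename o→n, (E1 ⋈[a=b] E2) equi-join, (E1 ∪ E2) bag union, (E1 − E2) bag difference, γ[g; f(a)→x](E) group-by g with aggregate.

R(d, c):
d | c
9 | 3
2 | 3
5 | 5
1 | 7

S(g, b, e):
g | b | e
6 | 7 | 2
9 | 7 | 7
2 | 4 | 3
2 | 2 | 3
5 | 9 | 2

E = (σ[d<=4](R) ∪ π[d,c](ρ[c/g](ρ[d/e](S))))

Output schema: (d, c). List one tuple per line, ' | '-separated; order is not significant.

Per-node cardinality:
  R → 4
  σ[d<=4](R) → 2
  S → 5
  ρ[d/e](S) → 5
  ρ[c/g](ρ[d/e](S)) → 5
  π[d,c](ρ[c/g](ρ[d/e](S))) → 5
  (σ[d<=4](R) ∪ π[d,c](ρ[c/g](ρ[d/e](S)))) → 7

== RESULT ==
d | c
1 | 7
2 | 3
2 | 5
2 | 6
3 | 2
3 | 2
7 | 9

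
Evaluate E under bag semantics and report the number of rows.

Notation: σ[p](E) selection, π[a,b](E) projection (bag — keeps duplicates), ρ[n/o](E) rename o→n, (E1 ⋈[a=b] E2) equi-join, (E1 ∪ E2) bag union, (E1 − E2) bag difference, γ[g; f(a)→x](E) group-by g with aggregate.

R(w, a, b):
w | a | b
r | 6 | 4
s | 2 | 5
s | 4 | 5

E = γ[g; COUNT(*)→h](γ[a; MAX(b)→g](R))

Row counts bottom-up:
  R → 3
  γ[a; MAX(b)→g](R) → 3
  γ[g; COUNT(*)→h](γ[a; MAX(b)→g](R)) → 2

|E| = 2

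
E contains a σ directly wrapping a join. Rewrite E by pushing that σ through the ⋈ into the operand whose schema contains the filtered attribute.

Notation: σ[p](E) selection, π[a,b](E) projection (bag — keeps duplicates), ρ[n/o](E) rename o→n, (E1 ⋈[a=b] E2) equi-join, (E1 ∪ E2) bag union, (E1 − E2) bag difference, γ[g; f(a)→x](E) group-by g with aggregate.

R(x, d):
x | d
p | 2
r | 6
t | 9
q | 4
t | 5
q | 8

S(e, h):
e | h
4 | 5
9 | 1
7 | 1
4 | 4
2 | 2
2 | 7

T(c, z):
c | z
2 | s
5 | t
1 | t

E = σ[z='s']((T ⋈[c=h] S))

σ filters on z, owned by the left side.
E' = (σ[z='s'](T) ⋈[c=h] S)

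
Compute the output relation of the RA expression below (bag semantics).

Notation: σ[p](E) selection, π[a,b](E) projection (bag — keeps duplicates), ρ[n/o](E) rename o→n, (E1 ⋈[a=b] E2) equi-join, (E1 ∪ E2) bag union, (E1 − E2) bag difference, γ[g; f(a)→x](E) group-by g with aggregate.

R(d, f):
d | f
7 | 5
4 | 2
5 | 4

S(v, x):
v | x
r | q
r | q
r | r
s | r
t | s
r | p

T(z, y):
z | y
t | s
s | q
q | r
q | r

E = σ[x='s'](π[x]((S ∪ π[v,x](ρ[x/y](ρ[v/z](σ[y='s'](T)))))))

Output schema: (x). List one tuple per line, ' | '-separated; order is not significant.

Row counts bottom-up:
  S → 6
  T → 4
  σ[y='s'](T) → 1
  ρ[v/z](σ[y='s'](T)) → 1
  ρ[x/y](ρ[v/z](σ[y='s'](T))) → 1
  π[v,x](ρ[x/y](ρ[v/z](σ[y='s'](T)))) → 1
  (S ∪ π[v,x](ρ[x/y](ρ[v/z](σ[y='s'](T))))) → 7
  π[x]((S ∪ π[v,x](ρ[x/y](ρ[v/z](σ[y='s'](T)))))) → 7
  σ[x='s'](π[x]((S ∪ π[v,x](ρ[x/y](ρ[v/z](σ[y='s'](T))))))) → 2

== RESULT ==
x
s
s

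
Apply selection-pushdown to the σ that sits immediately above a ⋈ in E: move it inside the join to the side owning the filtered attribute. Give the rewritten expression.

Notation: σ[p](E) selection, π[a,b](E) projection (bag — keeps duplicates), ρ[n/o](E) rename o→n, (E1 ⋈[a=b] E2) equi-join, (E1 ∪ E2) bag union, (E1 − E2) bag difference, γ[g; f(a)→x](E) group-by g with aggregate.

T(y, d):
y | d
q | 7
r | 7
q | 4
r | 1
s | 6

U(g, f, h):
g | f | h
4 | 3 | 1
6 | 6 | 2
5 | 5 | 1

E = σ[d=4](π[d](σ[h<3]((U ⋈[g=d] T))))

σ filters on h, owned by the left side.
E' = σ[d=4](π[d]((σ[h<3](U) ⋈[g=d] T)))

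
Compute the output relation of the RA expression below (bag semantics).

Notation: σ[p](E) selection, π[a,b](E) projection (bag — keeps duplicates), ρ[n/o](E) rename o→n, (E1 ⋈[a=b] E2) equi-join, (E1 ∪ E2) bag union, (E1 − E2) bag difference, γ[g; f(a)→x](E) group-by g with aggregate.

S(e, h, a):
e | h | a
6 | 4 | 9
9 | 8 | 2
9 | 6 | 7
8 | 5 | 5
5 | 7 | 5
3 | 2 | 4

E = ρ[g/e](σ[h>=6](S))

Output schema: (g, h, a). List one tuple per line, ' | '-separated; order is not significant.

Per-node cardinality:
  S → 6
  σ[h>=6](S) → 3
  ρ[g/e](σ[h>=6](S)) → 3

== RESULT ==
g | h | a
5 | 7 | 5
9 | 6 | 7
9 | 8 | 2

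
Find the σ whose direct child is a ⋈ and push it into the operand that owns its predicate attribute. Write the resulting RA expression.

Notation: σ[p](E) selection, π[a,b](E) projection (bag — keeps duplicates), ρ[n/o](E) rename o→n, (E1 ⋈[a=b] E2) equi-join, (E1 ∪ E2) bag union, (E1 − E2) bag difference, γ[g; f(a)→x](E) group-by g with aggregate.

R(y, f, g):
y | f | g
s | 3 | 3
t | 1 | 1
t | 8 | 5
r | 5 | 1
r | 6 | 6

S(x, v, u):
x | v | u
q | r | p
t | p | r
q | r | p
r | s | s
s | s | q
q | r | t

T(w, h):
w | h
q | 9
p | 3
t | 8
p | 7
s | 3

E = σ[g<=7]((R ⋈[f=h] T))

σ filters on g, owned by the left side.
E' = (σ[g<=7](R) ⋈[f=h] T)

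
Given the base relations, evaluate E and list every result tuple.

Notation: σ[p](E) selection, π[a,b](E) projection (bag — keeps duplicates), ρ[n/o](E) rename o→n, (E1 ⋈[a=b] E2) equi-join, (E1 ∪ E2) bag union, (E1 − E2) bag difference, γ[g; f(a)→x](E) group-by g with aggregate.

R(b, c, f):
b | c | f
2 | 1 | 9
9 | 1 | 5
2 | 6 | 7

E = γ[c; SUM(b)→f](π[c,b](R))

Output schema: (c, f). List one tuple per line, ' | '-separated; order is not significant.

Per-node cardinality:
  R → 3
  π[c,b](R) → 3
  γ[c; SUM(b)→f](π[c,b](R)) → 2

== RESULT ==
c | f
1 | 11
6 | 2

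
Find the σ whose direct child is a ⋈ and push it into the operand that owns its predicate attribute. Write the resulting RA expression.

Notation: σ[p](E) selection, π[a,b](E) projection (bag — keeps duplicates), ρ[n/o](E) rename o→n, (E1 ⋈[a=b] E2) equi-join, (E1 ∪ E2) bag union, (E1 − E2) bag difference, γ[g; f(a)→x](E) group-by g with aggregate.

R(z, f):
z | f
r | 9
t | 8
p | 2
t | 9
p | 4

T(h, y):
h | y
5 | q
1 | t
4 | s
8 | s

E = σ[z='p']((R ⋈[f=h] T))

σ filters on z, owned by the left side.
E' = (σ[z='p'](R) ⋈[f=h] T)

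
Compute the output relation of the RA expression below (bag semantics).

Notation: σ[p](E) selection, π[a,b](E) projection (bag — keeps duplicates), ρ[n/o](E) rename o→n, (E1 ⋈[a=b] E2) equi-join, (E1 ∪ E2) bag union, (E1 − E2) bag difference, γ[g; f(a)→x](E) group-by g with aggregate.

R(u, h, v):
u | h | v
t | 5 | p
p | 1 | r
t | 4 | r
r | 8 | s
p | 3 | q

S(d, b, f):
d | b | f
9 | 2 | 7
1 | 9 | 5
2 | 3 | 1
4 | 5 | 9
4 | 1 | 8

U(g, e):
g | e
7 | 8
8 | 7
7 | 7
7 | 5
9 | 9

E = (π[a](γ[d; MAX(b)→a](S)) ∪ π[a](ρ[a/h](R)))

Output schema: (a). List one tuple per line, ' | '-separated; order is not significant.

Subexpression sizes:
  S → 5
  γ[d; MAX(b)→a](S) → 4
  π[a](γ[d; MAX(b)→a](S)) → 4
  R → 5
  ρ[a/h](R) → 5
  π[a](ρ[a/h](R)) → 5
  (π[a](γ[d; MAX(b)→a](S)) ∪ π[a](ρ[a/h](R))) → 9

== RESULT ==
a
1
2
3
3
4
5
5
8
9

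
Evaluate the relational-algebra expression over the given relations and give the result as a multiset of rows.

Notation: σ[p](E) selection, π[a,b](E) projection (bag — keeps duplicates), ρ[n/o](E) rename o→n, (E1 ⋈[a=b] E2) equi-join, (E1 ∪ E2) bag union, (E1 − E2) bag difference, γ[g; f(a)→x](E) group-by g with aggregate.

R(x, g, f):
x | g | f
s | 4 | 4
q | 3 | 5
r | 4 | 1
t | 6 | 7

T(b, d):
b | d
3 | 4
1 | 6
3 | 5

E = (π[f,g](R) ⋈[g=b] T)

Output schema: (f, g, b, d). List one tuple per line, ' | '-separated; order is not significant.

Stepwise |·|:
  R → 4
  π[f,g](R) → 4
  T → 3
  (π[f,g](R) ⋈[g=b] T) → 2

== RESULT ==
f | g | b | d
5 | 3 | 3 | 4
5 | 3 | 3 | 5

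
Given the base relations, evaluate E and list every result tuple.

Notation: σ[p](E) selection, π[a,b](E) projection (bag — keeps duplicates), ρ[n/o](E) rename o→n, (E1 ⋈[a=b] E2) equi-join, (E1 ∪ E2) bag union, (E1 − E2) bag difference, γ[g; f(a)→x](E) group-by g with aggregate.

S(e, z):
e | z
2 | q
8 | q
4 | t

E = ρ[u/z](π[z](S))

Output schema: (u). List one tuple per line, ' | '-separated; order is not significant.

Per-node cardinality:
  S → 3
  π[z](S) → 3
  ρ[u/z](π[z](S)) → 3

== RESULT ==
u
q
q
t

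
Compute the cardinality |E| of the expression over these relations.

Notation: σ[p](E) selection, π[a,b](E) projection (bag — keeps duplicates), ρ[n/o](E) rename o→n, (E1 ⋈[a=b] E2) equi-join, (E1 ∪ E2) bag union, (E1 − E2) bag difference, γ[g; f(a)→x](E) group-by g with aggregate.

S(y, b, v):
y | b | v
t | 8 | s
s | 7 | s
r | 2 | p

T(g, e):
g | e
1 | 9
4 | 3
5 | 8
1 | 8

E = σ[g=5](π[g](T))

Stepwise |·|:
  T → 4
  π[g](T) → 4
  σ[g=5](π[g](T)) → 1

|E| = 1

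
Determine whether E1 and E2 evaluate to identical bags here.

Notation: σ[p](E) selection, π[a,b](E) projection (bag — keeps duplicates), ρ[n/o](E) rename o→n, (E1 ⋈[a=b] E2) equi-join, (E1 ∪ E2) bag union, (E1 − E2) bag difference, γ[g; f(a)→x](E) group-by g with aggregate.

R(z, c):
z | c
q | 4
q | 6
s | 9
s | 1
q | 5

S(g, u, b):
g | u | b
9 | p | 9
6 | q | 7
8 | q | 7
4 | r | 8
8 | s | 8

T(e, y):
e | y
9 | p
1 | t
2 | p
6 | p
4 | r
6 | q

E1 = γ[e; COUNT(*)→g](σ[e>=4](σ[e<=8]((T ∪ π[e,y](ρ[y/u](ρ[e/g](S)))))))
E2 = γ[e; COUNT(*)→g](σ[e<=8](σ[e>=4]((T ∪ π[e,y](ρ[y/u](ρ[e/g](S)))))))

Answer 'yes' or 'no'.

E1 subexpression sizes:
  T → 6
  S → 5
  ρ[e/g](S) → 5
  ρ[y/u](ρ[e/g](S)) → 5
  π[e,y](ρ[y/u](ρ[e/g](S))) → 5
  (T ∪ π[e,y](ρ[y/u](ρ[e/g](S)))) → 11
  σ[e<=8]((T ∪ π[e,y](ρ[y/u](ρ[e/g](S))))) → 9
  σ[e>=4](σ[e<=8]((T ∪ π[e,y](ρ[y/u](ρ[e/g](S)))))) → 7
  γ[e; COUNT(*)→g](σ[e>=4](σ[e<=8]((T ∪ π[e,y](ρ[y/u](ρ[e/g](S))))))) → 3
E2 subexpression sizes:
  T → 6
  S → 5
  ρ[e/g](S) → 5
  ρ[y/u](ρ[e/g](S)) → 5
  π[e,y](ρ[y/u](ρ[e/g](S))) → 5
  (T ∪ π[e,y](ρ[y/u](ρ[e/g](S)))) → 11
  σ[e>=4]((T ∪ π[e,y](ρ[y/u](ρ[e/g](S))))) → 9
  σ[e<=8](σ[e>=4]((T ∪ π[e,y](ρ[y/u](ρ[e/g](S)))))) → 7
  γ[e; COUNT(*)→g](σ[e<=8](σ[e>=4]((T ∪ π[e,y](ρ[y/u](ρ[e/g](S))))))) → 3

E1 and E2 produce the same multiset:
e | g
4 | 2
6 | 3
8 | 2

yes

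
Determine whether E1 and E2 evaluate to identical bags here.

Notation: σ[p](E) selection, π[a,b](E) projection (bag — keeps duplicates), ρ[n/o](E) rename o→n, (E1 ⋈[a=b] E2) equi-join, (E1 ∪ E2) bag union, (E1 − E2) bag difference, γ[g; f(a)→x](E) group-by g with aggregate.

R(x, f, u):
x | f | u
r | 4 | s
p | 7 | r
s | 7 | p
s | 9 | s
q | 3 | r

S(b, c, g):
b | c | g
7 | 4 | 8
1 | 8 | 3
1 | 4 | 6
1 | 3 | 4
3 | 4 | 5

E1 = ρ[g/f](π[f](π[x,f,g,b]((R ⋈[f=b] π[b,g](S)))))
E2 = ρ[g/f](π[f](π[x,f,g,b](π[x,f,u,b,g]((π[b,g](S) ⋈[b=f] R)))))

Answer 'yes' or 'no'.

E1 row counts bottom-up:
  R → 5
  S → 5
  π[b,g](S) → 5
  (R ⋈[f=b] π[b,g](S)) → 3
  π[x,f,g,b]((R ⋈[f=b] π[b,g](S))) → 3
  π[f](π[x,f,g,b]((R ⋈[f=b] π[b,g](S)))) → 3
  ρ[g/f](π[f](π[x,f,g,b]((R ⋈[f=b] π[b,g](S))))) → 3
E2 row counts bottom-up:
  S → 5
  π[b,g](S) → 5
  R → 5
  (π[b,g](S) ⋈[b=f] R) → 3
  π[x,f,u,b,g]((π[b,g](S) ⋈[b=f] R)) → 3
  π[x,f,g,b](π[x,f,u,b,g]((π[b,g](S) ⋈[b=f] R))) → 3
  π[f](π[x,f,g,b](π[x,f,u,b,g]((π[b,g](S) ⋈[b=f] R)))) → 3
  ρ[g/f](π[f](π[x,f,g,b](π[x,f,u,b,g]((π[b,g](S) ⋈[b=f] R))))) → 3

E1 and E2 produce the same multiset:
g
3
7
7

yes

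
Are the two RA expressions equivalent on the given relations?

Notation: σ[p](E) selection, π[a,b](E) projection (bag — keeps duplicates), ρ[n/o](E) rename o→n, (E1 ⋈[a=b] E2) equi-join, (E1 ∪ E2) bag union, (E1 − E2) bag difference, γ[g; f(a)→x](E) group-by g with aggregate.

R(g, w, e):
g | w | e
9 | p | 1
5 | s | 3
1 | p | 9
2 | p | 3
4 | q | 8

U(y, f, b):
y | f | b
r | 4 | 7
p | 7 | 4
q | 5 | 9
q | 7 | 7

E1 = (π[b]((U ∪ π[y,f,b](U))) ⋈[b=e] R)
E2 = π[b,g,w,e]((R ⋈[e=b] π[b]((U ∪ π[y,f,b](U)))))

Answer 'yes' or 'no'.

E1 stepwise |·|:
  U → 4
  U → 4
  π[y,f,b](U) → 4
  (U ∪ π[y,f,b](U)) → 8
  π[b]((U ∪ π[y,f,b](U))) → 8
  R → 5
  (π[b]((U ∪ π[y,f,b](U))) ⋈[b=e] R) → 2
E2 stepwise |·|:
  R → 5
  U → 4
  U → 4
  π[y,f,b](U) → 4
  (U ∪ π[y,f,b](U)) → 8
  π[b]((U ∪ π[y,f,b](U))) → 8
  (R ⋈[e=b] π[b]((U ∪ π[y,f,b](U)))) → 2
  π[b,g,w,e]((R ⋈[e=b] π[b]((U ∪ π[y,f,b](U))))) → 2

E1 and E2 produce the same multiset:
b | g | w | e
9 | 1 | p | 9
9 | 1 | p | 9

yes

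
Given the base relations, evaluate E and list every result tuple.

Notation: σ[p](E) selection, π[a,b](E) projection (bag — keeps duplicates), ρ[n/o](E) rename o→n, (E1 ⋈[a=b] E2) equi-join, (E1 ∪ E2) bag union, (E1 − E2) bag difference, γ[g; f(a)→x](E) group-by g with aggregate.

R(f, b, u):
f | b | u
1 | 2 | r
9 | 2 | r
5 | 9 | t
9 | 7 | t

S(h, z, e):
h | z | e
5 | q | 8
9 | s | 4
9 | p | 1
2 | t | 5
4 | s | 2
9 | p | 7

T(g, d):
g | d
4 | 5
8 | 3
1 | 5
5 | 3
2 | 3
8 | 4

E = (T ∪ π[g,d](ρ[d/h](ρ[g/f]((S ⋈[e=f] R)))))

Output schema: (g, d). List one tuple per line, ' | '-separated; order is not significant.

Subexpression sizes:
  T → 6
  S → 6
  R → 4
  (S ⋈[e=f] R) → 2
  ρ[g/f]((S ⋈[e=f] R)) → 2
  ρ[d/h](ρ[g/f]((S ⋈[e=f] R))) → 2
  π[g,d](ρ[d/h](ρ[g/f]((S ⋈[e=f] R)))) → 2
  (T ∪ π[g,d](ρ[d/h](ρ[g/f]((S ⋈[e=f] R))))) → 8

== RESULT ==
g | d
1 | 5
1 | 9
2 | 3
4 | 5
5 | 2
5 | 3
8 | 3
8 | 4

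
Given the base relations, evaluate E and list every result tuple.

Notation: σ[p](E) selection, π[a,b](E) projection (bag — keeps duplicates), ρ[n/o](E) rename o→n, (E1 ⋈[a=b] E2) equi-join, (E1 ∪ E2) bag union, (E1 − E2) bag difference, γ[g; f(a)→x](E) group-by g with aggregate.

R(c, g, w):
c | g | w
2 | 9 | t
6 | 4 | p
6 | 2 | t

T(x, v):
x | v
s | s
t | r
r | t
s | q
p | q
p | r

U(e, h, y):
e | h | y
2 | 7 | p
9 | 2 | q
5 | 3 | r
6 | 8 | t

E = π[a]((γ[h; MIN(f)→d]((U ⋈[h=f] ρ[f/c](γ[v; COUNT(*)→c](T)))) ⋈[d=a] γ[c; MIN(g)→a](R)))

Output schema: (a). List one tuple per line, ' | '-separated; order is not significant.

Row counts bottom-up:
  U → 4
  T → 6
  γ[v; COUNT(*)→c](T) → 4
  ρ[f/c](γ[v; COUNT(*)→c](T)) → 4
  (U ⋈[h=f] ρ[f/c](γ[v; COUNT(*)→c](T))) → 2
  γ[h; MIN(f)→d]((U ⋈[h=f] ρ[f/c](γ[v; COUNT(*)→c](T)))) → 1
  R → 3
  γ[c; MIN(g)→a](R) → 2
  (γ[h; MIN(f)→d]((U ⋈[h=f] ρ[f/c](γ[v; COUNT(*)→c](T)))) ⋈[d=a] γ[c; MIN(g)→a](R)) → 1
  π[a]((γ[h; MIN(f)→d]((U ⋈[h=f] ρ[f/c](γ[v; COUNT(*)→c](T)))) ⋈[d=a] γ[c; MIN(g)→a](R))) → 1

== RESULT ==
a
2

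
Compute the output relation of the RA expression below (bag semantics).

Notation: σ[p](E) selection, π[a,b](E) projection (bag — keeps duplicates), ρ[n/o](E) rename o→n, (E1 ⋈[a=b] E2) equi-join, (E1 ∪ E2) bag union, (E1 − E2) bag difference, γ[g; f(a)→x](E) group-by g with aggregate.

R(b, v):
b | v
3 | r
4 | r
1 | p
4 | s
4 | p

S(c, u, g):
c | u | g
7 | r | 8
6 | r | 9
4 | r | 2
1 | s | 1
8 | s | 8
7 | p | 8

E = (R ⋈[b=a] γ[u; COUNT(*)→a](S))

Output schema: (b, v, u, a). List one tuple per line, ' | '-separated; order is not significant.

Row counts bottom-up:
  R → 5
  S → 6
  γ[u; COUNT(*)→a](S) → 3
  (R ⋈[b=a] γ[u; COUNT(*)→a](S)) → 2

== RESULT ==
b | v | u | a
1 | p | p | 1
3 | r | r | 3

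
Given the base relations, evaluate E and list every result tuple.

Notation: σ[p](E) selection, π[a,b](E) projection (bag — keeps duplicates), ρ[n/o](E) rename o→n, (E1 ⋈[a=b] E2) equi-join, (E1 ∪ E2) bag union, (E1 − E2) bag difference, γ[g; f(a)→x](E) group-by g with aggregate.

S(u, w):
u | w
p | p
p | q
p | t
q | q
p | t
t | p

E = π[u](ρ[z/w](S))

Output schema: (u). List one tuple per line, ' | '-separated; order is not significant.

Subexpression sizes:
  S → 6
  ρ[z/w](S) → 6
  π[u](ρ[z/w](S)) → 6

== RESULT ==
u
p
p
p
p
q
t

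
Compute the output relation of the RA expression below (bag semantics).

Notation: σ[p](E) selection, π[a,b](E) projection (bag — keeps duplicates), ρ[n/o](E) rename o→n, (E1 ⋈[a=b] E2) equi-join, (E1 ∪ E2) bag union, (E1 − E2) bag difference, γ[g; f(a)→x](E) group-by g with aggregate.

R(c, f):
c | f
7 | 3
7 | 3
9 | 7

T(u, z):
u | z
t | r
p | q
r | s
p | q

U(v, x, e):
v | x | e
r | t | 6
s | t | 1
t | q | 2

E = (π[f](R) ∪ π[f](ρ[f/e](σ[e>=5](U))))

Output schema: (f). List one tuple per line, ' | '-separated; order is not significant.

Stepwise |·|:
  R → 3
  π[f](R) → 3
  U → 3
  σ[e>=5](U) → 1
  ρ[f/e](σ[e>=5](U)) → 1
  π[f](ρ[f/e](σ[e>=5](U))) → 1
  (π[f](R) ∪ π[f](ρ[f/e](σ[e>=5](U)))) → 4

== RESULT ==
f
3
3
6
7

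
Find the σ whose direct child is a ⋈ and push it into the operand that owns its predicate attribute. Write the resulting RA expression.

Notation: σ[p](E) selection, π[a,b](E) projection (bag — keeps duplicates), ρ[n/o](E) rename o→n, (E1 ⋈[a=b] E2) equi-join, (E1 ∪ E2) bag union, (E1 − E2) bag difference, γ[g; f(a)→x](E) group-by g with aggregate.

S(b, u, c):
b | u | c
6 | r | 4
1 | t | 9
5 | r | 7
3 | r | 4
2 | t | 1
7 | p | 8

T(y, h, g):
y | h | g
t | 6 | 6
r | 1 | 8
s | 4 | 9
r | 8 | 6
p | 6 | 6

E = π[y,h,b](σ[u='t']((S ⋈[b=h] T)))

σ filters on u, owned by the left side.
E' = π[y,h,b]((σ[u='t'](S) ⋈[b=h] T))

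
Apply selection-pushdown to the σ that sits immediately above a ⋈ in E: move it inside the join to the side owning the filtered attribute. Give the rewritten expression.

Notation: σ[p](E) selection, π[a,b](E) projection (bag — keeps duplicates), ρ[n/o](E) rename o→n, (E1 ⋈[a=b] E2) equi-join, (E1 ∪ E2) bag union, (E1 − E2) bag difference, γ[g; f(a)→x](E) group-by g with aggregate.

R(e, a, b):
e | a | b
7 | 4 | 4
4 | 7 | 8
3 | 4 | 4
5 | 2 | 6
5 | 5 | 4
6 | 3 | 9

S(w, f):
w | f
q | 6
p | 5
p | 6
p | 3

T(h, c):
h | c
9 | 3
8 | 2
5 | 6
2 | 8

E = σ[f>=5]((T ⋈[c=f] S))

σ filters on f, owned by the right side.
E' = (T ⋈[c=f] σ[f>=5](S))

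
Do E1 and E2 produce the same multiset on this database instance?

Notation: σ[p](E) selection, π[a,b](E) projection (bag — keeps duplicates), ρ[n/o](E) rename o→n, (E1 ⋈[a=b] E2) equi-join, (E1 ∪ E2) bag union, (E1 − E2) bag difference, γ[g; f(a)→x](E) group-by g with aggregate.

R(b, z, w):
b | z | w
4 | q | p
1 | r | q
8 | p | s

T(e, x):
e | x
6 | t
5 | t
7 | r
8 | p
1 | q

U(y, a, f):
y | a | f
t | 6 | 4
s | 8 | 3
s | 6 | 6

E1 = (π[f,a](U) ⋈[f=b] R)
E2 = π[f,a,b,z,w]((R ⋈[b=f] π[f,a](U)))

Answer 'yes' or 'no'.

E1 subexpression sizes:
  U → 3
  π[f,a](U) → 3
  R → 3
  (π[f,a](U) ⋈[f=b] R) → 1
E2 subexpression sizes:
  R → 3
  U → 3
  π[f,a](U) → 3
  (R ⋈[b=f] π[f,a](U)) → 1
  π[f,a,b,z,w]((R ⋈[b=f] π[f,a](U))) → 1

E1 and E2 produce the same multiset:
f | a | b | z | w
4 | 6 | 4 | q | p

yes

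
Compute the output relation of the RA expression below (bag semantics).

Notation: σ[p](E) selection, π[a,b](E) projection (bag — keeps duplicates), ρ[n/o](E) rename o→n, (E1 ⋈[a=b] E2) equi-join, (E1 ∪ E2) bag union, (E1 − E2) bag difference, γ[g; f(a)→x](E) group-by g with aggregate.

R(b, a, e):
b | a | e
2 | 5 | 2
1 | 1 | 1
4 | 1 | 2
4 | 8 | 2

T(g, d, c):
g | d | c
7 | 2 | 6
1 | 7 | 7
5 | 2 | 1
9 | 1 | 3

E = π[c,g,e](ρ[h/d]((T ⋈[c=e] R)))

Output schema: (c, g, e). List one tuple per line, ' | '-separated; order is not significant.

Row counts bottom-up:
  T → 4
  R → 4
  (T ⋈[c=e] R) → 1
  ρ[h/d]((T ⋈[c=e] R)) → 1
  π[c,g,e](ρ[h/d]((T ⋈[c=e] R))) → 1

== RESULT ==
c | g | e
1 | 5 | 1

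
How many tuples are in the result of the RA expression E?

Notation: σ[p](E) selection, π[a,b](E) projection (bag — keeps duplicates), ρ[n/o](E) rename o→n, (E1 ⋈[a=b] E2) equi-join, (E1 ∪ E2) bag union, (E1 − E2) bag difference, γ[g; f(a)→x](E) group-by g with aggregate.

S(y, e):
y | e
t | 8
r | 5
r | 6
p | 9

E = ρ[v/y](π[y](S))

Row counts bottom-up:
  S → 4
  π[y](S) → 4
  ρ[v/y](π[y](S)) → 4

|E| = 4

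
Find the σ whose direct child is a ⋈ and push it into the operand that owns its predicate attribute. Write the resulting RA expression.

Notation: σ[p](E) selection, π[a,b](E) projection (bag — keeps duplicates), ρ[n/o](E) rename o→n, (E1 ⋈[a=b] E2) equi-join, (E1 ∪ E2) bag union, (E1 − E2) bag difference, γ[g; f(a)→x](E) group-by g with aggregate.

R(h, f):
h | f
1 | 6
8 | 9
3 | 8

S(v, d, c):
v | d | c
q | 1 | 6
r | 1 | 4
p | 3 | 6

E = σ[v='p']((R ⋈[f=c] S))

σ filters on v, owned by the right side.
E' = (R ⋈[f=c] σ[v='p'](S))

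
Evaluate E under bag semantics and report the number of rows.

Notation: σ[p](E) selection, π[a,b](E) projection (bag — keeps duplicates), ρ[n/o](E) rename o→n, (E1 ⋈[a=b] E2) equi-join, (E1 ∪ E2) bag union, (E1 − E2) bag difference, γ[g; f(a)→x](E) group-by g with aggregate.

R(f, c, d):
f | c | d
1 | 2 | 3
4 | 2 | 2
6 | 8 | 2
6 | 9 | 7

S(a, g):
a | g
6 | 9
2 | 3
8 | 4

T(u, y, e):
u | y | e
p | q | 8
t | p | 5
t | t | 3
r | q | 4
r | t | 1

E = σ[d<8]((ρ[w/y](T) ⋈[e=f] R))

Per-node cardinality:
  T → 5
  ρ[w/y](T) → 5
  R → 4
  (ρ[w/y](T) ⋈[e=f] R) → 2
  σ[d<8]((ρ[w/y](T) ⋈[e=f] R)) → 2

|E| = 2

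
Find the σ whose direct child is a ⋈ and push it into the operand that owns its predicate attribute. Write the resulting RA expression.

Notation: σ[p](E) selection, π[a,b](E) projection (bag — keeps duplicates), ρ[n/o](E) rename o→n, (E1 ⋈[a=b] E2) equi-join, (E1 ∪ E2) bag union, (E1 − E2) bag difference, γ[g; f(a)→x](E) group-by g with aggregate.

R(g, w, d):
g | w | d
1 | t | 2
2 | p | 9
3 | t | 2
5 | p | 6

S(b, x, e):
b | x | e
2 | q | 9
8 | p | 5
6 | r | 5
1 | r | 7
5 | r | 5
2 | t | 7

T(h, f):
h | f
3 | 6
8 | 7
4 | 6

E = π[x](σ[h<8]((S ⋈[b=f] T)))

σ filters on h, owned by the right side.
E' = π[x]((S ⋈[b=f] σ[h<8](T)))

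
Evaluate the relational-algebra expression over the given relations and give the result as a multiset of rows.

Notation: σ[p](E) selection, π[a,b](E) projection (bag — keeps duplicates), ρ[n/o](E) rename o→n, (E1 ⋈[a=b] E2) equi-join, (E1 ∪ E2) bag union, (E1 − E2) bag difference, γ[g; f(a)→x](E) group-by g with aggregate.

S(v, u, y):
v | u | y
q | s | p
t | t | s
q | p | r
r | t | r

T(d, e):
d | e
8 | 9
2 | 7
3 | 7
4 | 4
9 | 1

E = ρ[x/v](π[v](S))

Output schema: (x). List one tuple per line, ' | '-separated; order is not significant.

Per-node cardinality:
  S → 4
  π[v](S) → 4
  ρ[x/v](π[v](S)) → 4

== RESULT ==
x
q
q
r
t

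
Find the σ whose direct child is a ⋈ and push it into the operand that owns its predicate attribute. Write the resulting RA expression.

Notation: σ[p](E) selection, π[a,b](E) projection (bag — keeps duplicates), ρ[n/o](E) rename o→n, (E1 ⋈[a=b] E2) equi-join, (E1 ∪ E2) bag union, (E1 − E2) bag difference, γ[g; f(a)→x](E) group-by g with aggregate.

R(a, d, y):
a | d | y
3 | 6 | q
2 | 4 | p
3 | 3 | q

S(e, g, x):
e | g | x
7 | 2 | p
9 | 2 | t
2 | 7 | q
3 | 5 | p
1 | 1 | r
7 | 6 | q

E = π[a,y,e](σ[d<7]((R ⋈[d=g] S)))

σ filters on d, owned by the left side.
E' = π[a,y,e]((σ[d<7](R) ⋈[d=g] S))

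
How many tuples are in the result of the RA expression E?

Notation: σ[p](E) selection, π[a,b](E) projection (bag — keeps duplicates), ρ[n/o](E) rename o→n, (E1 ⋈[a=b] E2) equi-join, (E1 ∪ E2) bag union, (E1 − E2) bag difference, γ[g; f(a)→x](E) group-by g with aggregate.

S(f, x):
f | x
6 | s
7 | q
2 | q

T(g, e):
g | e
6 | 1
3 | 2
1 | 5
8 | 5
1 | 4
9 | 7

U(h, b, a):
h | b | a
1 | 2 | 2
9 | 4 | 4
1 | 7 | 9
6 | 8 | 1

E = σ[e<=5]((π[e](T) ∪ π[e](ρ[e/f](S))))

Per-node cardinality:
  T → 6
  π[e](T) → 6
  S → 3
  ρ[e/f](S) → 3
  π[e](ρ[e/f](S)) → 3
  (π[e](T) ∪ π[e](ρ[e/f](S))) → 9
  σ[e<=5]((π[e](T) ∪ π[e](ρ[e/f](S)))) → 6

|E| = 6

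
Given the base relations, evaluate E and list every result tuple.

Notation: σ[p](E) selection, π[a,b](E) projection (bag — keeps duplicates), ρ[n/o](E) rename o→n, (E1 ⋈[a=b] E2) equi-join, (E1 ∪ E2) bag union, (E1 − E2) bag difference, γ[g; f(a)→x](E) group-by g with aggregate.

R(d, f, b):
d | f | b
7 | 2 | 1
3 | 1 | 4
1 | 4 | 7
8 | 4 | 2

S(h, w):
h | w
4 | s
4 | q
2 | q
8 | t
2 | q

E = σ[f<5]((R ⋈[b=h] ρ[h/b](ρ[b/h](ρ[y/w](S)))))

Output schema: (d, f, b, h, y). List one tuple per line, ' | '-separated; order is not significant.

Row counts bottom-up:
  R → 4
  S → 5
  ρ[y/w](S) → 5
  ρ[b/h](ρ[y/w](S)) → 5
  ρ[h/b](ρ[b/h](ρ[y/w](S))) → 5
  (R ⋈[b=h] ρ[h/b](ρ[b/h](ρ[y/w](S)))) → 4
  σ[f<5]((R ⋈[b=h] ρ[h/b](ρ[b/h](ρ[y/w](S))))) → 4

== RESULT ==
d | f | b | h | y
3 | 1 | 4 | 4 | q
3 | 1 | 4 | 4 | s
8 | 4 | 2 | 2 | q
8 | 4 | 2 | 2 | q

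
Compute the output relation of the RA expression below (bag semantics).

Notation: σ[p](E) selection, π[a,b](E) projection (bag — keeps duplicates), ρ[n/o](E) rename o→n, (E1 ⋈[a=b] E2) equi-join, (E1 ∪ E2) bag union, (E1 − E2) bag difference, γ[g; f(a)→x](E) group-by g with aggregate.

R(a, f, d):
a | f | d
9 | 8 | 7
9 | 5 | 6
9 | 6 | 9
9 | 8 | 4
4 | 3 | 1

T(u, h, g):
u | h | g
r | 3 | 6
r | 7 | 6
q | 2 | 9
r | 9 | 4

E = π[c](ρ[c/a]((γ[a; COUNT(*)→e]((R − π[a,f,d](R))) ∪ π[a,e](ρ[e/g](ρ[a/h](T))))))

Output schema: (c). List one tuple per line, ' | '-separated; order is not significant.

Row counts bottom-up:
  R → 5
  R → 5
  π[a,f,d](R) → 5
  (R − π[a,f,d](R)) → 0
  γ[a; COUNT(*)→e]((R − π[a,f,d](R))) → 0
  T → 4
  ρ[a/h](T) → 4
  ρ[e/g](ρ[a/h](T)) → 4
  π[a,e](ρ[e/g](ρ[a/h](T))) → 4
  (γ[a; COUNT(*)→e]((R − π[a,f,d](R))) ∪ π[a,e](ρ[e/g](ρ[a/h](T)))) → 4
  ρ[c/a]((γ[a; COUNT(*)→e]((R − π[a,f,d](R))) ∪ π[a,e](ρ[e/g](ρ[a/h](T))))) → 4
  π[c](ρ[c/a]((γ[a; COUNT(*)→e]((R − π[a,f,d](R))) ∪ π[a,e](ρ[e/g](ρ[a/h](T)))))) → 4

== RESULT ==
c
2
3
7
9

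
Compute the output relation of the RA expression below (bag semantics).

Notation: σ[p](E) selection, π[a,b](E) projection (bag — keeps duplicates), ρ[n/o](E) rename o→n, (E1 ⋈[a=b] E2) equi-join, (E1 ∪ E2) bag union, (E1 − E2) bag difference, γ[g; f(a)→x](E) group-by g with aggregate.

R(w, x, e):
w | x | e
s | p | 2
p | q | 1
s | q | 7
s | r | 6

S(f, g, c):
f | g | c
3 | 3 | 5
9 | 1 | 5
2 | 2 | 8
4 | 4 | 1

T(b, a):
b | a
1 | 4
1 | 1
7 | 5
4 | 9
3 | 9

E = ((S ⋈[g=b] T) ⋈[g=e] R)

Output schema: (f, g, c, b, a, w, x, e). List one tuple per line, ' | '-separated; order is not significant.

Row counts bottom-up:
  S → 4
  T → 5
  (S ⋈[g=b] T) → 4
  R → 4
  ((S ⋈[g=b] T) ⋈[g=e] R) → 2

== RESULT ==
f | g | c | b | a | w | x | e
9 | 1 | 5 | 1 | 1 | p | q | 1
9 | 1 | 5 | 1 | 4 | p | q | 1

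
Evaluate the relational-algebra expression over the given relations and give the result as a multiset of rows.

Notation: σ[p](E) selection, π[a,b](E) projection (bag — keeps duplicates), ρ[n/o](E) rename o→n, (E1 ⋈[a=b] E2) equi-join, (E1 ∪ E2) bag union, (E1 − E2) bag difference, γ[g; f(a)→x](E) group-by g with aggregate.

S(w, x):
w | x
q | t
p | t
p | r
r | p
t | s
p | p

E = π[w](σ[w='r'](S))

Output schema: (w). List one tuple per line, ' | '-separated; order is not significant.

Subexpression sizes:
  S → 6
  σ[w='r'](S) → 1
  π[w](σ[w='r'](S)) → 1

== RESULT ==
w
r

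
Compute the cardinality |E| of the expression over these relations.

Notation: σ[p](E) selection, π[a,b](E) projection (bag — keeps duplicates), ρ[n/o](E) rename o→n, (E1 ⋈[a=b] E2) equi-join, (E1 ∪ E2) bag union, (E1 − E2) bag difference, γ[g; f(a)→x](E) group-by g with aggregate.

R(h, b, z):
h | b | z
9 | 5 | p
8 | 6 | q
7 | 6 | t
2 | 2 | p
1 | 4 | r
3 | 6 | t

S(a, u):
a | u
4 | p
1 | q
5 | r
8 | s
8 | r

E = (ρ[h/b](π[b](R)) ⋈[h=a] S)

Per-node cardinality:
  R → 6
  π[b](R) → 6
  ρ[h/b](π[b](R)) → 6
  S → 5
  (ρ[h/b](π[b](R)) ⋈[h=a] S) → 2

|E| = 2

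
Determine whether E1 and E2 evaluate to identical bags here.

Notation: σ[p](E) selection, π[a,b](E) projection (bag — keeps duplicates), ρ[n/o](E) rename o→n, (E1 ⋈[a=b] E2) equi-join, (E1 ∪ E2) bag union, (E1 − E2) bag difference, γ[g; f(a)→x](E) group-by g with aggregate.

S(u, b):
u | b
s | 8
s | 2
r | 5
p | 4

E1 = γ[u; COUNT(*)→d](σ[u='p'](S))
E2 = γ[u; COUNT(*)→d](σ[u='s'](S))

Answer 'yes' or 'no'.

E1 subexpression sizes:
  S → 4
  σ[u='p'](S) → 1
  γ[u; COUNT(*)→d](σ[u='p'](S)) → 1
E2 subexpression sizes:
  S → 4
  σ[u='s'](S) → 2
  γ[u; COUNT(*)→d](σ[u='s'](S)) → 1

E1 result:
u | d
p | 1
E2 result:
u | d
s | 2
Witness: ('p', 1) appears 1× in E1 but 0× in E2.

no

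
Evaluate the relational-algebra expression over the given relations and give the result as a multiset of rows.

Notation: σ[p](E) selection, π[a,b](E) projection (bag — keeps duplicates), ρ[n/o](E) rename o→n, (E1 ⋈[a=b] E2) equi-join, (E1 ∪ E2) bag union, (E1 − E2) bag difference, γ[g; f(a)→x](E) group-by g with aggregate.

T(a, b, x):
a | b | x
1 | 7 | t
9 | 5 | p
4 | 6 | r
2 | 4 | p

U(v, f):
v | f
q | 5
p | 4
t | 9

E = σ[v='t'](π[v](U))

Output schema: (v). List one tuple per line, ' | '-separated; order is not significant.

Stepwise |·|:
  U → 3
  π[v](U) → 3
  σ[v='t'](π[v](U)) → 1

== RESULT ==
v
t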